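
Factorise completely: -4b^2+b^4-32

Substitute u = b^2 to get a quadratic in u, then factor.
b^2+4 is irreducible over ℤ (sum of squares).
b^2-8 is irreducible over ℤ (8 is not a perfect square).

(b^2+4)(b^2-8)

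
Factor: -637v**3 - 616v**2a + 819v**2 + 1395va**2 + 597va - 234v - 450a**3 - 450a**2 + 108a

-(7v - 5a - 6)(13v - 6a)(7v + 15a - 3)

Group: 7v(-91v**2 - 153va + 39v + 90a**2 - 18a) + (-5a - 6)(-91v**2 - 153va + 39v + 90a**2 - 18a); both groups contain (-91v**2 - 153va + 39v + 90a**2 - 18a), so (7v - 5a - 6) is a factor with cofactor -91v**2 - 153va + 39v + 90a**2 - 18a.
The cofactor groups again: -91v**2 - 153va + 39v + 90a**2 - 18a = -13v(7v + 15a - 3) + 6a(7v + 15a - 3); both groups contain (7v + 15a - 3), giving -(13v - 6a)(7v + 15a - 3).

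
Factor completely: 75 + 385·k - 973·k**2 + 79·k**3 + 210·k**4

By the rational root theorem, k = 5/3 is a root, so (3·k - 5) divides it; the quotient is 70·k**3 + 143·k**2 - 86·k - 15.
Then k = -5/2 is a root, so (2·k + 5) is a factor; dividing leaves 35·k**2 - 16·k - 3.
The remaining quadratic factors as (5·k - 3)(7·k + 1).

(2·k + 5)·(3·k - 5)·(5·k - 3)·(7·k + 1)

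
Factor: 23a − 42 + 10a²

Need a pair with product 10·(−42) = −420 and sum 23: that's 35 and −12.
Split the middle term: 10a² + 35a − 12a − 42 = 5a(2a + 7) − 6(2a + 7).

(2a + 7)(5a − 6)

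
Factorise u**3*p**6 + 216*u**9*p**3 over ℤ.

Factor out u**3*p**3 first: what remains is 216*u**6 + p**3.
Recognize a sum of cubes with the parts 6*u**2 and p.

p**3*u**3*(6*u**2 + p)*(36*u**4 − 6*u**2*p + p**2)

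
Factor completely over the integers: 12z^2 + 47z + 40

(3z + 8)(4z + 5)

Need a pair with product 12·40 = 480 and sum 47: that's 15 and 32.
Split the middle term: 12z^2 + 15z + 32z + 40 = 3z(4z + 5) + 8(4z + 5).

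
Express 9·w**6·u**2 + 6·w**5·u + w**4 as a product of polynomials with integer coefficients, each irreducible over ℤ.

Factor out w**4 first: what remains is 9·w**2·u**2 + 6·w·u + 1.
Recognize a perfect-square trinomial with the parts 1 and 3·w·u.

w**4·(3·w·u + 1)**2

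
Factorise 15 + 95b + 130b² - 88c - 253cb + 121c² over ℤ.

Group: 11c(11c - 13b - 3) + (-10b - 5)(11c - 13b - 3); both groups contain (11c - 13b - 3).

(11c - 10b - 5)(11c - 13b - 3)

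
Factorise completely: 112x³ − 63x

Every term has a factor of 7x. Then 16x² − 9 = (4x)² − (3)².

7x(4x + 3)(4x − 3)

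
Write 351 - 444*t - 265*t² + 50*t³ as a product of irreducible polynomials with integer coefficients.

(2*t - 13)*(5*t + 9)*(5*t - 3)

Trying the rational-root candidates, t = 3/5 is a root, so (5*t - 3) divides it; the quotient is 10*t² - 47*t - 117.
The remaining quadratic factors as (2*t - 13)(5*t + 9).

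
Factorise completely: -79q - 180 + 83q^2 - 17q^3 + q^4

(q + 1)(q - 4)(q - 5)(q - 9)

Testing divisors of the constant over divisors of the leading coefficient, q = 9 is a root, so (q - 9) is a factor; dividing leaves q^3 - 8q^2 + 11q + 20.
Next, q = -1 is a root, giving the factor (q + 1) and quotient q^2 - 9q + 20.
The remaining quadratic factors as (q - 5)(q - 4).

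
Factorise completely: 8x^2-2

2(2x+1)(2x-1)

Pull out the common factor 2; 4x^2-1 is a difference of squares.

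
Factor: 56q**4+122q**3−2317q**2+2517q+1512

Among the possible rational roots, q = 9/2 is a root, so (2q−9) divides it; the quotient is 28q**3+187q**2−317q−168.
Next, q = −8 is a root, so (q+8) is a factor; dividing leaves 28q**2−37q−21.
The remaining quadratic factors as (4q−7)(7q+3).

(2q−9)(4q−7)(7q+3)(q+8)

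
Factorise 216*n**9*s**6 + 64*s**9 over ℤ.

Every term has a factor of 8*s**6; factoring it out leaves 27*n**9 + 8*s**3.
Recognize a sum of cubes with the parts 3*n**3 and 2*s.

8*s**6*(3*n**3 + 2*s)*(9*n**6 − 6*n**3*s + 4*s**2)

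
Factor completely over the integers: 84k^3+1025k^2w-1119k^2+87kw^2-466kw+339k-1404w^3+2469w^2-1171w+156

Group: k(84k^2+17kw-27k-117w^2+79w-12) + (12w-13)(84k^2+17kw-27k-117w^2+79w-12); both groups contain (84k^2+17kw-27k-117w^2+79w-12), so (k+12w-13) is a factor with cofactor 84k^2+17kw-27k-117w^2+79w-12.
The cofactor groups again: 84k^2+17kw-27k-117w^2+79w-12 = 12k(7k+9w-4) + (-13w+3)(7k+9w-4); both groups contain (7k+9w-4), giving (12k-13w+3)(7k+9w-4).

(12k-13w+3)(7k+9w-4)(k+12w-13)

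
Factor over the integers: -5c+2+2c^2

(2c-1)(c-2)

Need a pair with product 2·2 = 4 and sum -5: that's -4 and -1.
Split the middle term: 2c^2-4c - c+2 = 2c(c-2) - (c-2).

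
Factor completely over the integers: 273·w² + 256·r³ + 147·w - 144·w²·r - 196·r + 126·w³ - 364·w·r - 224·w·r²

Group: 3·w·(42·w² + 8·w·r + 91·w - 64·r² + 49) - 4·r·(42·w² + 8·w·r + 91·w - 64·r² + 49); both groups contain (42·w² + 8·w·r + 91·w - 64·r² + 49), so (3·w - 4·r) is a factor with cofactor 42·w² + 8·w·r + 91·w - 64·r² + 49.
The cofactor groups again: 42·w² + 8·w·r + 91·w - 64·r² + 49 = 7·w·(6·w + 8·r + 7) + (-8·r + 7)·(6·w + 8·r + 7); both groups contain (6·w + 8·r + 7), giving (7·w - 8·r + 7)·(6·w + 8·r + 7).

(3·w - 4·r)·(7·w - 8·r + 7)·(6·w + 8·r + 7)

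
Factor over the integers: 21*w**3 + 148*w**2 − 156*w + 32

(3*w − 2)*(7*w − 2)*(w + 8)

Among the possible rational roots, w = −8 is a root, giving the factor (w + 8) and quotient 21*w**2 − 20*w + 4.
The remaining quadratic factors as (3*w − 2)(7*w − 2).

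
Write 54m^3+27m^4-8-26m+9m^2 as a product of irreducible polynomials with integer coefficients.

(3m+1)(3m+4)(3m-2)(m+1)

Among the possible rational roots, m = 2/3 is a root, giving the factor (3m-2) and quotient 9m^3+24m^2+19m+4.
Next, m = -1 is a root, so (m+1) divides it; the quotient is 9m^2+15m+4.
The remaining quadratic factors as (3m+1)(3m+4).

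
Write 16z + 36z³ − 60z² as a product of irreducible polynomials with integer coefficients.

Pull out the common factor 4z, then factor the remaining trinomial.

4z(3z − 1)(3z − 4)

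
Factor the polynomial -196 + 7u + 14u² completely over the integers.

7(2u - 7)(u + 4)

Pull out the common factor 7, then factor the remaining trinomial.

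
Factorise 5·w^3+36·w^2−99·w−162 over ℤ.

(5·w+6)·(w+9)·(w−3)

Among the possible rational roots, w = −9 is a root, so (w+9) is a factor; dividing leaves 5·w^2−9·w−18.
The remaining quadratic factors as (5·w+6)(w−3).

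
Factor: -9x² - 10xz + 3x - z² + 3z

Group: -9x(x + z) + (-z + 3)(x + z); both groups contain (x + z).

-(9x + z - 3)(x + z)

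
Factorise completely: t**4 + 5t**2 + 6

(t**2 + 2)(t**2 + 3)

Substitute u = t**2 to get a quadratic in u, then factor.
t**2 + 2 is irreducible over ℤ (always positive, so no real roots).
t**2 + 3 is irreducible over ℤ (always positive, so no real roots).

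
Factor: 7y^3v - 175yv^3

Pull out the common factor 7yv; y^2 - 25v^2 is a difference of squares.

7vy(y - 5v)(y + 5v)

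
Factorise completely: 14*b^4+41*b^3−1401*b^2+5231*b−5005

(2*b−7)*(7*b−11)*(b+13)*(b−5)

Trying the rational-root candidates, b = 5 is a root, giving the factor (b−5) and quotient 14*b^3+111*b^2−846*b+1001.
Continuing, b = −13 is a root, giving the factor (b+13) and quotient 14*b^2−71*b+77.
The remaining quadratic factors as (2*b−7)(7*b−11).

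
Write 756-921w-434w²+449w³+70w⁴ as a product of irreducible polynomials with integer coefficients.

(2w+3)(5w-4)(7w-9)(w+7)

Among the possible rational roots, w = 4/5 is a root, giving the factor (5w-4) and quotient 14w³+101w²-6w-189.
Next, w = -7 is a root, so (w+7) divides it; the quotient is 14w²+3w-27.
The remaining quadratic factors as (2w+3)(7w-9).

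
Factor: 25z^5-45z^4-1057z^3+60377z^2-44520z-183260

By the rational root theorem, z = -7/5 is a root, giving the factor (5z+7) and quotient 5z^4-16z^3-189z^2+12340z-26180.
Continuing, z = -14 is a root, giving the factor (z+14) and quotient 5z^3-86z^2+1015z-1870.
Then z = 11/5 is a root, giving the factor (5z-11) and quotient z^2-15z+170.
The quadratic z^2-15z+170 has discriminant -455 < 0 and is irreducible over ℤ.

(5z+7)(5z-11)(z+14)(z^2-15z+170)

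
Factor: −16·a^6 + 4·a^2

Every term has a factor of 4·a^2; factoring it out leaves −4·a^4 + 1.
Recognize a difference of squares with the parts 1 and 2·a^2.

−4·a^2·(2·a^2 + 1)·(2·a^2 − 1)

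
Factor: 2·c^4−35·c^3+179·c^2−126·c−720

Trying the rational-root candidates, c = 8 is a root, giving the factor (c−8) and quotient 2·c^3−19·c^2+27·c+90.
Next, c = −3/2 is a root, giving the factor (2·c+3) and quotient c^2−11·c+30.
The remaining quadratic factors as (c−6)(c−5).

(2·c+3)·(c−5)·(c−6)·(c−8)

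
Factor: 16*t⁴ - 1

(2*t + 1)*(2*t - 1)*(4*t² + 1)

Difference of squares twice: with A = 2*t and B = 1, A⁴ − B⁴ = (A² − B²)(A² + B²), and A² − B² factors again.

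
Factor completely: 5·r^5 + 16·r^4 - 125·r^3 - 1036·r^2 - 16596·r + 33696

(5·r - 9)·(r + 9)·(r - 8)·(r^2 + 4·r + 52)

Trying the rational-root candidates, r = 8 is a root, giving the factor (r - 8) and quotient 5·r^4 + 56·r^3 + 323·r^2 + 1548·r - 4212.
Continuing, r = 9/5 is a root, giving the factor (5·r - 9) and quotient r^3 + 13·r^2 + 88·r + 468.
Continuing, r = -9 is a root, so (r + 9) is a factor; dividing leaves r^2 + 4·r + 52.
The quadratic r^2 + 4·r + 52 has discriminant -192 < 0 and is irreducible over ℤ.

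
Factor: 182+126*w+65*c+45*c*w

(5*c+14)*(9*w+13)

Group as (45*c*w+65*c) + (126*w+182) = 5*c*(9*w+13) + 14*(9*w+13).
Both groups share the factor (9*w+13).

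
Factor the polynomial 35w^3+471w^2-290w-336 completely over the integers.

By the rational root theorem, w = -14 is a root, giving the factor (w+14) and quotient 35w^2-19w-24.
The remaining quadratic factors as (5w+3)(7w-8).

(5w+3)(7w-8)(w+14)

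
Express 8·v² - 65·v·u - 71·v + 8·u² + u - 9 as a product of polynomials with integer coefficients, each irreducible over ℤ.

(v - 8·u - 9)·(8·v - u + 1)

Group: 8·v·(v - 8·u - 9) + (-u + 1)·(v - 8·u - 9); both groups contain (v - 8·u - 9).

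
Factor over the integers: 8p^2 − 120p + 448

Pull out the common factor 8, then factor the remaining trinomial.

8(p − 7)(p − 8)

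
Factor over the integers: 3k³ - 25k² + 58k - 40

Trying the rational-root candidates, k = 4/3 is a root, so (3k - 4) is a factor; dividing leaves k² - 7k + 10.
The remaining quadratic factors as (k - 5)(k - 2).

(3k - 4)(k - 2)(k - 5)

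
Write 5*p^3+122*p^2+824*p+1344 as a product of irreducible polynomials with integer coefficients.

Trying the rational-root candidates, p = −8 is a root, giving the factor (p+8) and quotient 5*p^2+82*p+168.
The remaining quadratic factors as (p+14)(5*p+12).

(5*p+12)*(p+14)*(p+8)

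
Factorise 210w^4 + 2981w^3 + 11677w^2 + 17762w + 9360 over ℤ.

(5w + 8)(6w + 13)(7w + 10)(w + 9)

Among the possible rational roots, w = -13/6 is a root, so (6w + 13) is a factor; dividing leaves 35w^3 + 421w^2 + 1034w + 720.
Continuing, w = -10/7 is a root, so (7w + 10) is a factor; dividing leaves 5w^2 + 53w + 72.
The remaining quadratic factors as (5w + 8)(w + 9).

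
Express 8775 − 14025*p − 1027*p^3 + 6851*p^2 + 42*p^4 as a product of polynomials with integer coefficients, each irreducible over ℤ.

Among the possible rational roots, p = 9/7 is a root, so (7*p − 9) divides it; the quotient is 6*p^3 − 139*p^2 + 800*p − 975.
Continuing, p = 15 is a root, so (p − 15) divides it; the quotient is 6*p^2 − 49*p + 65.
The remaining quadratic factors as (2*p − 13)(3*p − 5).

(2*p − 13)*(3*p − 5)*(7*p − 9)*(p − 15)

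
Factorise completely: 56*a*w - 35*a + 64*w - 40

(7*a + 8)*(8*w - 5)

Group as (56*a*w - 35*a) + (64*w - 40) = 7*a*(8*w - 5) + 8*(8*w - 5).
Both groups share the factor (8*w - 5).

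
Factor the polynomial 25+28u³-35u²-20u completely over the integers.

(4u-5)(7u²-5)

Group as (28u³-20u) + (-35u²+25) = 4u(7u²-5) - 5(7u²-5).
Both groups share the factor (7u²-5).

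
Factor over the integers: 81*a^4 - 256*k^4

(3*a)⁴ − (4*k)⁴ = ((3*a)² − (4*k)²)((3*a)² + (4*k)²); the first factor splits again, the second (9*a^2 + 16*k^2) is irreducible.

(3*a + 4*k)*(3*a - 4*k)*(9*a^2 + 16*k^2)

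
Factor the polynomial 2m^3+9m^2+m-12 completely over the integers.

(2m+3)(m+4)(m-1)

Trying the rational-root candidates, m = -4 is a root, so (m+4) is a factor; dividing leaves 2m^2+m-3.
The remaining quadratic factors as (2m+3)(m-1).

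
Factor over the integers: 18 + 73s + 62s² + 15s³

(3s + 1)(5s + 9)(s + 2)

Trying the rational-root candidates, s = −9/5 is a root, so (5s + 9) divides it; the quotient is 3s² + 7s + 2.
The remaining quadratic factors as (3s + 1)(s + 2).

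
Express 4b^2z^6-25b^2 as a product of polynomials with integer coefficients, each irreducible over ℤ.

b^2(2z^3+5)(2z^3-5)

Pull out the common factor b^2, leaving 4z^6-25.
Recognize a difference of squares with the parts 2z^3 and 5.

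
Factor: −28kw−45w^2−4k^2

−(2k+5w)(2k+9w)

Group: −2k(2k+5w) − 9w(2k+5w); both groups contain (2k+5w).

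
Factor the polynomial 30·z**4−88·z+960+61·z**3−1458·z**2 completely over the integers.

(5·z−4)·(6·z+5)·(z+8)·(z−6)

Among the possible rational roots, z = 6 is a root, so (z−6) divides it; the quotient is 30·z**3+241·z**2−12·z−160.
Continuing, z = −5/6 is a root, so (6·z+5) divides it; the quotient is 5·z**2+36·z−32.
The remaining quadratic factors as (5·z−4)(z+8).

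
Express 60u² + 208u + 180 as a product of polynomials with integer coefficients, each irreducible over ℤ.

Pull out the common factor 4, then factor the remaining trinomial.

4(3u + 5)(5u + 9)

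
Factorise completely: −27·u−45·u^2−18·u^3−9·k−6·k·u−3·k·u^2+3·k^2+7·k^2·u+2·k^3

(2·k−3·u−3)·(k+2·u+3)·(k+3·u)

Group: k·(2·k^2+k·u+3·k−6·u^2−15·u−9) + 3·u·(2·k^2+k·u+3·k−6·u^2−15·u−9); both groups contain (2·k^2+k·u+3·k−6·u^2−15·u−9), so (k+3·u) is a factor with cofactor 2·k^2+k·u+3·k−6·u^2−15·u−9.
The cofactor groups again: 2·k^2+k·u+3·k−6·u^2−15·u−9 = k·(2·k−3·u−3) + (2·u+3)·(2·k−3·u−3); both groups contain (2·k−3·u−3), giving (k+2·u+3)·(2·k−3·u−3).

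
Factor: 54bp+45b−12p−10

(6p+5)(9b−2)

Group as (54bp+45b) + (−12p−10) = 9b(6p+5) − 2(6p+5).
Both groups share the factor (6p+5).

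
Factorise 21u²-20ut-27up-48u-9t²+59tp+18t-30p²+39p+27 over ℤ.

(3u+t-6p-3)(7u-9t+5p-9)

Group: 3u(7u-9t+5p-9) + (t-6p-3)(7u-9t+5p-9); both groups contain (7u-9t+5p-9).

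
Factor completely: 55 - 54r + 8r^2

(2r - 11)(4r - 5)

Need a pair with product 8·55 = 440 and sum -54: that's -44 and -10.
Split the middle term: 8r^2 - 44r - 10r + 55 = 4r(2r - 11) - 5(2r - 11).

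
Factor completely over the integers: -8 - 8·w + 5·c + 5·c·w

Group as (5·c·w + 5·c) + (-8·w - 8) = 5·c·(w + 1) - 8·(w + 1).
Both groups share the factor (w + 1).

(5·c - 8)·(w + 1)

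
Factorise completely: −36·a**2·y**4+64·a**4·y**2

4·a**2·y**2·(4·a+3·y)·(4·a−3·y)

Every term has a factor of 4·a**2·y**2. Then 16·a**2−9·y**2 = (4·a)² − (3·y)².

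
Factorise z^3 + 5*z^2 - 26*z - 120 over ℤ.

(z + 4)*(z + 6)*(z - 5)

By the rational root theorem, z = 5 is a root, so (z - 5) divides it; the quotient is z^2 + 10*z + 24.
The remaining quadratic factors as (z + 6)(z + 4).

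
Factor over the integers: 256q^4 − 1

(4q + 1)(4q − 1)(16q^2 + 1)

(4q)⁴ − (1)⁴ = ((4q)² − (1)²)((4q)² + (1)²); the first factor splits again, the second (16q^2 + 1) is irreducible.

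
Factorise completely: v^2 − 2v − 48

Two integers with product −48 and sum −2 are 6 and −8.

(v + 6)(v − 8)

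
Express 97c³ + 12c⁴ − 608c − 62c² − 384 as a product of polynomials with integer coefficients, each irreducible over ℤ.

(3c − 8)(4c + 3)(c + 2)(c + 8)

Testing divisors of the constant over divisors of the leading coefficient, c = −3/4 is a root, giving the factor (4c + 3) and quotient 3c³ + 22c² − 32c − 128.
Next, c = −2 is a root, so (c + 2) is a factor; dividing leaves 3c² + 16c − 64.
The remaining quadratic factors as (3c − 8)(c + 8).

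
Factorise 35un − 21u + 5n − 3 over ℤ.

Group as (35un − 21u) + (5n − 3) = 7u(5n − 3) + (5n − 3).
Both groups share the factor (5n − 3).

(5n − 3)(7u + 1)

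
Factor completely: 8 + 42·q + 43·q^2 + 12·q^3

(3·q + 4)·(4·q + 1)·(q + 2)

Among the possible rational roots, q = -2 is a root, so (q + 2) divides it; the quotient is 12·q^2 + 19·q + 4.
The remaining quadratic factors as (4·q + 1)(3·q + 4).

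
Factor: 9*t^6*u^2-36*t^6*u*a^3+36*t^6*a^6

9*t^6*(u-2*a^3)^2

Pull out the common factor 9*t^6, leaving u^2-4*u*a^3+4*a^6.
Recognize a perfect-square trinomial with the parts u and 2*a^3.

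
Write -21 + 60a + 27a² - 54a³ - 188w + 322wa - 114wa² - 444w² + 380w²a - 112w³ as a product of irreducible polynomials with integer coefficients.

Group: 2w(-56w² + 22wa - 26w + 9a² + 6a - 3) + (-6a + 7)(-56w² + 22wa - 26w + 9a² + 6a - 3); both groups contain (-56w² + 22wa - 26w + 9a² + 6a - 3), so (2w - 6a + 7) is a factor with cofactor -56w² + 22wa - 26w + 9a² + 6a - 3.
The cofactor groups again: -56w² + 22wa - 26w + 9a² + 6a - 3 = -14w(4w + a + 1) + (9a - 3)(4w + a + 1); both groups contain (4w + a + 1), giving -(14w - 9a + 3)(4w + a + 1).

-(2w - 6a + 7)(14w - 9a + 3)(4w + a + 1)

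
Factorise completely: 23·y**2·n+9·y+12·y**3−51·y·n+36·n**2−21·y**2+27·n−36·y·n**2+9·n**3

Group: y·(12·y**2−13·y·n−21·y+3·n**2+12·n+9) + 3·n·(12·y**2−13·y·n−21·y+3·n**2+12·n+9); both groups contain (12·y**2−13·y·n−21·y+3·n**2+12·n+9), so (y+3·n) is a factor with cofactor 12·y**2−13·y·n−21·y+3·n**2+12·n+9.
The cofactor groups again: 12·y**2−13·y·n−21·y+3·n**2+12·n+9 = 3·y·(4·y−3·n−3) + (−n−3)·(4·y−3·n−3); both groups contain (4·y−3·n−3), giving (3·y−n−3)·(4·y−3·n−3).

(4·y−3·n−3)·(3·y−n−3)·(y+3·n)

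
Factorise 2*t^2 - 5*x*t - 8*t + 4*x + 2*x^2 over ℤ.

(x - 2*t)*(2*x - t + 4)

Group: x*(2*x - t + 4) - 2*t*(2*x - t + 4); both groups contain (2*x - t + 4).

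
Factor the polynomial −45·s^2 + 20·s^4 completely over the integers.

5·s^2·(2·s + 3)·(2·s − 3)

Pull out the common factor 5·s^2; 4·s^2 − 9 is a difference of squares.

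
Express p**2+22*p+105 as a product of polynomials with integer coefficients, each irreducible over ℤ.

(p+15)*(p+7)

Two integers with product 105 and sum 22 are 15 and 7.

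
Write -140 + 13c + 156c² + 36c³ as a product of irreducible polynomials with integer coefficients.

Testing divisors of the constant over divisors of the leading coefficient, c = -7/6 is a root, giving the factor (6c + 7) and quotient 6c² + 19c - 20.
The remaining quadratic factors as (6c - 5)(c + 4).

(6c + 7)(6c - 5)(c + 4)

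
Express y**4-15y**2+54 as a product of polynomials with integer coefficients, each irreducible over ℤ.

(y+3)(y-3)(y**2-6)

Substitute u = y**2 to get a quadratic in u, then factor.
y**2-6 is irreducible over ℤ (6 is not a perfect square).
y**2-9 is a difference of squares.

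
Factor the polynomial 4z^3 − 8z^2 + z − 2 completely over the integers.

(z − 2)(4z^2 + 1)

Group as (4z^3 + z) + (−8z^2 − 2) = z(4z^2 + 1) − 2(4z^2 + 1).
Both groups share the factor (4z^2 + 1).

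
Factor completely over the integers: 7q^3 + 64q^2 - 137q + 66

(7q - 6)(q + 11)(q - 1)

By the rational root theorem, q = 6/7 is a root, so (7q - 6) divides it; the quotient is q^2 + 10q - 11.
The remaining quadratic factors as (q + 11)(q - 1).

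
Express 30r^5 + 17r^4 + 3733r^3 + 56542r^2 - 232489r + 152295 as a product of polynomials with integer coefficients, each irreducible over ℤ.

Among the possible rational roots, r = 13/5 is a root, so (5r - 13) divides it; the quotient is 6r^4 + 19r^3 + 796r^2 + 13378r - 11715.
Then r = -11 is a root, so (r + 11) is a factor; dividing leaves 6r^3 - 47r^2 + 1313r - 1065.
Next, r = 5/6 is a root, so (6r - 5) is a factor; dividing leaves r^2 - 7r + 213.
The quadratic r^2 - 7r + 213 has discriminant -803 < 0 and is irreducible over ℤ.

(5r - 13)(6r - 5)(r + 11)(r^2 - 7r + 213)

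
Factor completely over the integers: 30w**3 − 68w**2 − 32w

2w(3w − 8)(5w + 2)

Pull out the common factor 2w, then factor the remaining trinomial.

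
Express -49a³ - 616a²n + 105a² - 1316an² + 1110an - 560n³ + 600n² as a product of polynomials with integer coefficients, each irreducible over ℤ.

Group: 7a(-7a² - 74an - 40n²) + (14n - 15)(-7a² - 74an - 40n²); both groups contain (-7a² - 74an - 40n²), so (7a + 14n - 15) is a factor with cofactor -7a² - 74an - 40n².
The cofactor groups again: -7a² - 74an - 40n² = -a(7a + 4n) - 10n(7a + 4n); both groups contain (7a + 4n), giving -(a + 10n)(7a + 4n).

-(7a + 14n - 15)(7a + 4n)(a + 10n)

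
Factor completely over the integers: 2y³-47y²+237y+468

(2y+3)(y-12)(y-13)

By the rational root theorem, y = -3/2 is a root, giving the factor (2y+3) and quotient y²-25y+156.
The remaining quadratic factors as (y-13)(y-12).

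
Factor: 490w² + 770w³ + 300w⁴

Pull out the common factor 10w², then factor the remaining trinomial.

10w²(5w + 7)(6w + 7)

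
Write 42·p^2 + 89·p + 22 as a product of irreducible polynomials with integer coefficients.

Need a pair with product 42·22 = 924 and sum 89: that's 12 and 77.
Split the middle term: 42·p^2 + 12·p + 77·p + 22 = 6·p·(7·p + 2) + 11·(7·p + 2).

(6·p + 11)·(7·p + 2)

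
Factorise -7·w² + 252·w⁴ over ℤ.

Every term has a factor of 7·w². Then 36·w² - 1 = (6·w)² − (1)².

7·w²·(6·w + 1)·(6·w - 1)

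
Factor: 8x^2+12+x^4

(x^2+2)(x^2+6)

Substitute u = x^2 to get a quadratic in u, then factor.
x^2+2 is irreducible over ℤ (always positive, so no real roots).
x^2+6 is irreducible over ℤ (always positive, so no real roots).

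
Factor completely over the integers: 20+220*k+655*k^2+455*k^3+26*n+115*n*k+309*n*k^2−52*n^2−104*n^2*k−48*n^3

−(3*n−7*k−2)*(4*n+13*k+2)*(4*n+5*k+5)

Group: 3*n*(−16*n^2−72*n*k−28*n−65*k^2−75*k−10) + (−7*k−2)*(−16*n^2−72*n*k−28*n−65*k^2−75*k−10); both groups contain (−16*n^2−72*n*k−28*n−65*k^2−75*k−10), so (3*n−7*k−2) is a factor with cofactor −16*n^2−72*n*k−28*n−65*k^2−75*k−10.
The cofactor groups again: −16*n^2−72*n*k−28*n−65*k^2−75*k−10 = −4*n*(4*n+13*k+2) + (−5*k−5)*(4*n+13*k+2); both groups contain (4*n+13*k+2), giving −(4*n+5*k+5)*(4*n+13*k+2).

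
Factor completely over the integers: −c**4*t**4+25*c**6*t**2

c**4*t**2*(5*c+t)*(5*c−t)

Every term has a factor of c**4*t**2; factoring it out leaves 25*c**2−t**2.
Recognize a difference of squares with the parts 5*c and t.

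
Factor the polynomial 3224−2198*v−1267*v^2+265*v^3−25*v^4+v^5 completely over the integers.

(v+2)*(v−1)*(v−13)*(v^2−13*v+124)

Trying the rational-root candidates, v = −2 is a root, so (v+2) divides it; the quotient is v^4−27*v^3+319*v^2−1905*v+1612.
Then v = 1 is a root, so (v−1) is a factor; dividing leaves v^3−26*v^2+293*v−1612.
Continuing, v = 13 is a root, so (v−13) is a factor; dividing leaves v^2−13*v+124.
The quadratic v^2−13*v+124 has discriminant −327 < 0 and is irreducible over ℤ.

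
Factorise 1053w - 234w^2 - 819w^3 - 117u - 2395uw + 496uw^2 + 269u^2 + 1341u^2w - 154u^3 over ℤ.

Group: 11u(-14u^2 + 113uw + 13u + 117w^2 - 117w) + (-7w - 9)(-14u^2 + 113uw + 13u + 117w^2 - 117w); both groups contain (-14u^2 + 113uw + 13u + 117w^2 - 117w), so (11u - 7w - 9) is a factor with cofactor -14u^2 + 113uw + 13u + 117w^2 - 117w.
The cofactor groups again: -14u^2 + 113uw + 13u + 117w^2 - 117w = -u(14u + 13w - 13) + 9w(14u + 13w - 13); both groups contain (14u + 13w - 13), giving -(u - 9w)(14u + 13w - 13).

-(11u - 7w - 9)(14u + 13w - 13)(u - 9w)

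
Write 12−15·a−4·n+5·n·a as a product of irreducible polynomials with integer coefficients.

Group as (5·n·a−4·n) + (−15·a+12) = n·(5·a−4) − 3·(5·a−4).
Both groups share the factor (5·a−4).

(5·a−4)·(n−3)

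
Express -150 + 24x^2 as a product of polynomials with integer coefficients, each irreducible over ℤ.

6(2x + 5)(2x - 5)

Pull out the common factor 6; 4x^2 - 25 is a difference of squares.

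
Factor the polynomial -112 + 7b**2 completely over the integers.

7(b + 4)(b - 4)

Factor out 7, leaving b**2 - 16, which is a difference of two squares.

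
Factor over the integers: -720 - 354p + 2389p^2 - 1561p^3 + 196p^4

(4p - 5)(7p + 3)(7p - 8)(p - 6)

Trying the rational-root candidates, p = 6 is a root, giving the factor (p - 6) and quotient 196p^3 - 385p^2 + 79p + 120.
Then p = 5/4 is a root, so (4p - 5) divides it; the quotient is 49p^2 - 35p - 24.
The remaining quadratic factors as (7p + 3)(7p - 8).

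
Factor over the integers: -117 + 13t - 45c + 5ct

(5c + 13)(t - 9)

Group as (5ct - 45c) + (13t - 117) = 5c(t - 9) + 13(t - 9).
Both groups share the factor (t - 9).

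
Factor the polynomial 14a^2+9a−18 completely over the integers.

(2a+3)(7a−6)

Need a pair with product 14·(−18) = −252 and sum 9: that's −12 and 21.
Split the middle term: 14a^2−12a + 21a−18 = 2a(7a−6) + 3(7a−6).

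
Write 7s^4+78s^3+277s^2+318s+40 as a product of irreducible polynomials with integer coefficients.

(7s+1)(s+2)(s+4)(s+5)

Testing divisors of the constant over divisors of the leading coefficient, s = -2 is a root, giving the factor (s+2) and quotient 7s^3+64s^2+149s+20.
Continuing, s = -4 is a root, so (s+4) divides it; the quotient is 7s^2+36s+5.
The remaining quadratic factors as (7s+1)(s+5).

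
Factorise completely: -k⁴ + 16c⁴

(2c + k)(2c - k)(4c² + k²)

Difference of squares twice: with A = 2c and B = k, A⁴ − B⁴ = (A² − B²)(A² + B²), and A² − B² factors again.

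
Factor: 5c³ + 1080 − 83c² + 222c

(5c + 12)(c − 10)(c − 9)

Trying the rational-root candidates, c = −12/5 is a root, so (5c + 12) is a factor; dividing leaves c² − 19c + 90.
The remaining quadratic factors as (c − 9)(c − 10).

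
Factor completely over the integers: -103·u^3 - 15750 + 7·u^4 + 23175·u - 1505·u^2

(7·u - 5)·(u + 15)·(u - 14)·(u - 15)

By the rational root theorem, u = 14 is a root, so (u - 14) is a factor; dividing leaves 7·u^3 - 5·u^2 - 1575·u + 1125.
Then u = 15 is a root, so (u - 15) divides it; the quotient is 7·u^2 + 100·u - 75.
The remaining quadratic factors as (u + 15)(7·u - 5).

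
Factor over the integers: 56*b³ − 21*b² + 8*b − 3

(8*b − 3)*(7*b² + 1)

Group as (56*b³ + 8*b) + (−21*b² − 3) = 8*b*(7*b² + 1) − 3*(7*b² + 1).
Both groups share the factor (7*b² + 1).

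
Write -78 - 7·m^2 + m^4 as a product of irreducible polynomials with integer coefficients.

Substitute u = m^2 to get a quadratic in u, then factor.
m^2 - 13 is irreducible over ℤ (13 is not a perfect square).
m^2 + 6 is irreducible over ℤ (always positive, so no real roots).

(m^2 + 6)·(m^2 - 13)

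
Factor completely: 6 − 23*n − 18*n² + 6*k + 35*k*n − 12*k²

Group: −3*k*(4*k − 9*n + 2) + (2*n + 3)*(4*k − 9*n + 2); both groups contain (4*k − 9*n + 2).

−(3*k − 2*n − 3)*(4*k − 9*n + 2)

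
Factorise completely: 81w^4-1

(3w+1)(3w-1)(9w^2+1)

Write as (9w^2)² − (1)², then factor 9w^2-1 once more.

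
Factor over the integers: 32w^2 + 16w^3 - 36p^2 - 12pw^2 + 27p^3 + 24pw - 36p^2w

(3p + 2w)(3p - 2w - 4)(3p - 4w)

Group: 3p(9p^2 - 12p - 4w^2 - 8w) - 4w(9p^2 - 12p - 4w^2 - 8w); both groups contain (9p^2 - 12p - 4w^2 - 8w), so (3p - 4w) is a factor with cofactor 9p^2 - 12p - 4w^2 - 8w.
The cofactor groups again: 9p^2 - 12p - 4w^2 - 8w = 3p(3p + 2w) + (-2w - 4)(3p + 2w); both groups contain (3p + 2w), giving (3p - 2w - 4)(3p + 2w).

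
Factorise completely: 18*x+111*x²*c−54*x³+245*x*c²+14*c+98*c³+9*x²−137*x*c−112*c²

−(2*x−7*c+1)*(3*x+2*c−2)*(9*x+7*c)

Group: 2*x*(−27*x²−39*x*c+18*x−14*c²+14*c) + (−7*c+1)*(−27*x²−39*x*c+18*x−14*c²+14*c); both groups contain (−27*x²−39*x*c+18*x−14*c²+14*c), so (2*x−7*c+1) is a factor with cofactor −27*x²−39*x*c+18*x−14*c²+14*c.
The cofactor groups again: −27*x²−39*x*c+18*x−14*c²+14*c = −3*x*(9*x+7*c) + (−2*c+2)*(9*x+7*c); both groups contain (9*x+7*c), giving −(3*x+2*c−2)*(9*x+7*c).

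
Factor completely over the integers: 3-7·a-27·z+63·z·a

Group as (63·z·a-27·z) + (-7·a+3) = 9·z·(7·a-3) - (7·a-3).
Both groups share the factor (7·a-3).

(7·a-3)·(9·z-1)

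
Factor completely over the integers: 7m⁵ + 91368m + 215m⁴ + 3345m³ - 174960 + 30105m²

Testing divisors of the constant over divisors of the leading coefficient, m = -9 is a root, giving the factor (m + 9) and quotient 7m⁴ + 152m³ + 1977m² + 12312m - 19440.
Continuing, m = -12 is a root, so (m + 12) divides it; the quotient is 7m³ + 68m² + 1161m - 1620.
Then m = 9/7 is a root, so (7m - 9) divides it; the quotient is m² + 11m + 180.
The quadratic m² + 11m + 180 has discriminant -599 < 0 and is irreducible over ℤ.

(7m - 9)(m + 12)(m + 9)(m² + 11m + 180)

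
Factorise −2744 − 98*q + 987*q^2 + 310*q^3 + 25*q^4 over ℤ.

(5*q + 14)*(5*q − 7)*(q + 4)*(q + 7)

Trying the rational-root candidates, q = −7 is a root, so (q + 7) divides it; the quotient is 25*q^3 + 135*q^2 + 42*q − 392.
Continuing, q = −14/5 is a root, so (5*q + 14) is a factor; dividing leaves 5*q^2 + 13*q − 28.
The remaining quadratic factors as (q + 4)(5*q − 7).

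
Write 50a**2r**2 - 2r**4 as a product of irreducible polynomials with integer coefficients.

2r**2(5a + r)(5a - r)

Pull out the common factor 2r**2; 25a**2 - r**2 is a difference of squares.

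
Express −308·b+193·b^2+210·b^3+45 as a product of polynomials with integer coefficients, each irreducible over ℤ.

Testing divisors of the constant over divisors of the leading coefficient, b = 1/6 is a root, giving the factor (6·b−1) and quotient 35·b^2+38·b−45.
The remaining quadratic factors as (7·b−5)(5·b+9).

(5·b+9)·(6·b−1)·(7·b−5)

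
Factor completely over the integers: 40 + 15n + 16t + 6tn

(2t + 5)(3n + 8)

Group as (6tn + 16t) + (15n + 40) = 2t(3n + 8) + 5(3n + 8).
Both groups share the factor (3n + 8).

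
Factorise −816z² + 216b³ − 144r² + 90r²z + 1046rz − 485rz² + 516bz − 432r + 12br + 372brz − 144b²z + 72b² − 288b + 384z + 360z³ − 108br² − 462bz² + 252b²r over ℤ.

Group: 6b(36b² + 42br + 6bz − 36b − 18r² + 97rz − 54r − 72z² + 48z) + (−5z + 8)(36b² + 42br + 6bz − 36b − 18r² + 97rz − 54r − 72z² + 48z); both groups contain (36b² + 42br + 6bz − 36b − 18r² + 97rz − 54r − 72z² + 48z), so (6b − 5z + 8) is a factor with cofactor 36b² + 42br + 6bz − 36b − 18r² + 97rz − 54r − 72z² + 48z.
The cofactor groups again: 36b² + 42br + 6bz − 36b − 18r² + 97rz − 54r − 72z² + 48z = 6b(6b + 9r − 8z) + (−2r + 9z − 6)(6b + 9r − 8z); both groups contain (6b + 9r − 8z), giving (6b − 2r + 9z − 6)(6b + 9r − 8z).

(6b + 9r − 8z)(6b − 2r + 9z − 6)(6b − 5z + 8)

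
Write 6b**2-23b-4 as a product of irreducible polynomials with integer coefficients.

Need a pair with product 6·(-4) = -24 and sum -23: that's 1 and -24.
Split the middle term: 6b**2+b - 24b-4 = b(6b+1) - 4(6b+1).

(6b+1)(b-4)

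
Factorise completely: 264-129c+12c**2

Pull out the common factor 3, then factor the remaining trinomial.

3(4c-11)(c-8)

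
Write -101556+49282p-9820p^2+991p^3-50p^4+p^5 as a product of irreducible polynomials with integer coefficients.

(p-13)(p-14)(p-9)(p^2-14p+62)

Among the possible rational roots, p = 9 is a root, so (p-9) is a factor; dividing leaves p^4-41p^3+622p^2-4222p+11284.
Then p = 13 is a root, so (p-13) is a factor; dividing leaves p^3-28p^2+258p-868.
Continuing, p = 14 is a root, so (p-14) is a factor; dividing leaves p^2-14p+62.
The quadratic p^2-14p+62 has discriminant -52 < 0 and is irreducible over ℤ.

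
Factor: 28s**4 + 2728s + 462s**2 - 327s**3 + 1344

(4s + 7)(7s + 4)(s - 6)(s - 8)

Trying the rational-root candidates, s = -7/4 is a root, so (4s + 7) is a factor; dividing leaves 7s**3 - 94s**2 + 280s + 192.
Then s = 6 is a root, giving the factor (s - 6) and quotient 7s**2 - 52s - 32.
The remaining quadratic factors as (7s + 4)(s - 8).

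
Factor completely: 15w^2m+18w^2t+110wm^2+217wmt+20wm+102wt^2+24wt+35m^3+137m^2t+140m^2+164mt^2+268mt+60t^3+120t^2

Group: w(15wm+18wt+5m^2+16mt+20m+12t^2+24t) + (7m+5t)(15wm+18wt+5m^2+16mt+20m+12t^2+24t); both groups contain (15wm+18wt+5m^2+16mt+20m+12t^2+24t), so (w+7m+5t) is a factor with cofactor 15wm+18wt+5m^2+16mt+20m+12t^2+24t.
The cofactor groups again: 15wm+18wt+5m^2+16mt+20m+12t^2+24t = 3w(5m+6t) + (m+2t+4)(5m+6t); both groups contain (5m+6t), giving (3w+m+2t+4)(5m+6t).

(5m+6t)(w+7m+5t)(3w+m+2t+4)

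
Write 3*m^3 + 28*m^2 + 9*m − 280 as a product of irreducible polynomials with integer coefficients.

(3*m − 8)*(m + 5)*(m + 7)

Among the possible rational roots, m = −7 is a root, so (m + 7) divides it; the quotient is 3*m^2 + 7*m − 40.
The remaining quadratic factors as (m + 5)(3*m − 8).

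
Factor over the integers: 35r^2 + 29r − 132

(5r + 12)(7r − 11)

Need a pair with product 35·(−132) = −4620 and sum 29: that's 84 and −55.
Split the middle term: 35r^2 + 84r − 55r − 132 = 7r(5r + 12) − 11(5r + 12).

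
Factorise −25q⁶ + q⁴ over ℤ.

Factor out q⁴ first: what remains is −25q² + 1.
Recognize a difference of squares with the parts 1 and 5q.

−q⁴(5q + 1)(5q − 1)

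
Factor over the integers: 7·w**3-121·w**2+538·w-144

Testing divisors of the constant over divisors of the leading coefficient, w = 9 is a root, so (w-9) is a factor; dividing leaves 7·w**2-58·w+16.
The remaining quadratic factors as (w-8)(7·w-2).

(7·w-2)·(w-8)·(w-9)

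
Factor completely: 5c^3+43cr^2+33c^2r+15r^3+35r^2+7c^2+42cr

(5c+3r+7)(c+5r)(c+r)

Group: c(5c^2+8cr+7c+3r^2+7r) + 5r(5c^2+8cr+7c+3r^2+7r); both groups contain (5c^2+8cr+7c+3r^2+7r), so (c+5r) is a factor with cofactor 5c^2+8cr+7c+3r^2+7r.
The cofactor groups again: 5c^2+8cr+7c+3r^2+7r = 5c(c+r) + (3r+7)(c+r); both groups contain (c+r), giving (5c+3r+7)(c+r).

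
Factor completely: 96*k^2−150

Pull out the common factor 6; 16*k^2−25 is a difference of squares.

6*(4*k+5)*(4*k−5)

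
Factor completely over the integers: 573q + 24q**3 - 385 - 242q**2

(4q - 5)(6q - 11)(q - 7)

Among the possible rational roots, q = 7 is a root, so (q - 7) is a factor; dividing leaves 24q**2 - 74q + 55.
The remaining quadratic factors as (4q - 5)(6q - 11).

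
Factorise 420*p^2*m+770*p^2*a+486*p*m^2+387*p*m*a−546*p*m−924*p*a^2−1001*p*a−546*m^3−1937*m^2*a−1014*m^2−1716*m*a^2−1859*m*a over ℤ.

(10*p−7*m−12*a−13)*(6*m+11*a)*(7*p+13*m)

Group: 7*p*(60*p*m+110*p*a−42*m^2−149*m*a−78*m−132*a^2−143*a) + 13*m*(60*p*m+110*p*a−42*m^2−149*m*a−78*m−132*a^2−143*a); both groups contain (60*p*m+110*p*a−42*m^2−149*m*a−78*m−132*a^2−143*a), so (7*p+13*m) is a factor with cofactor 60*p*m+110*p*a−42*m^2−149*m*a−78*m−132*a^2−143*a.
The cofactor groups again: 60*p*m+110*p*a−42*m^2−149*m*a−78*m−132*a^2−143*a = 10*p*(6*m+11*a) + (−7*m−12*a−13)*(6*m+11*a); both groups contain (6*m+11*a), giving (10*p−7*m−12*a−13)*(6*m+11*a).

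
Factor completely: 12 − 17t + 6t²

(2t − 3)(3t − 4)

Need a pair with product 6·12 = 72 and sum −17: that's −9 and −8.
Split the middle term: 6t² − 9t − 8t + 12 = 3t(2t − 3) − 4(2t − 3).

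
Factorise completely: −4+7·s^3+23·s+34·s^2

By the rational root theorem, s = −1 is a root, so (s+1) divides it; the quotient is 7·s^2+27·s−4.
The remaining quadratic factors as (7·s−1)(s+4).

(7·s−1)·(s+1)·(s+4)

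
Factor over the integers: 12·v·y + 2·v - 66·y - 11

Group as (12·v·y + 2·v) + (-66·y - 11) = 2·v·(6·y + 1) - 11·(6·y + 1).
Both groups share the factor (6·y + 1).

(2·v - 11)·(6·y + 1)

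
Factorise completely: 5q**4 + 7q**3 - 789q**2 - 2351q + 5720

(5q - 8)(q + 11)(q + 5)(q - 13)

Testing divisors of the constant over divisors of the leading coefficient, q = 8/5 is a root, giving the factor (5q - 8) and quotient q**3 + 3q**2 - 153q - 715.
Then q = -5 is a root, so (q + 5) divides it; the quotient is q**2 - 2q - 143.
The remaining quadratic factors as (q - 13)(q + 11).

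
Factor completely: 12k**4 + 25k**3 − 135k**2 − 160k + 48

(3k + 4)(4k − 1)(k + 4)(k − 3)

By the rational root theorem, k = 1/4 is a root, so (4k − 1) divides it; the quotient is 3k**3 + 7k**2 − 32k − 48.
Then k = −4/3 is a root, so (3k + 4) divides it; the quotient is k**2 + k − 12.
The remaining quadratic factors as (k + 4)(k − 3).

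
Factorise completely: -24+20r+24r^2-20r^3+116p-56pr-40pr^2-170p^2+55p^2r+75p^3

(3p-2r-2)(5p+2r-2)(5p+5r-6)

Group: 5p(15p^2-4pr-16p-4r^2+4) + (5r-6)(15p^2-4pr-16p-4r^2+4); both groups contain (15p^2-4pr-16p-4r^2+4), so (5p+5r-6) is a factor with cofactor 15p^2-4pr-16p-4r^2+4.
The cofactor groups again: 15p^2-4pr-16p-4r^2+4 = 5p(3p-2r-2) + (2r-2)(3p-2r-2); both groups contain (3p-2r-2), giving (5p+2r-2)(3p-2r-2).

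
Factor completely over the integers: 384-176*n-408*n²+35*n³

Among the possible rational roots, n = -8/7 is a root, so (7*n+8) is a factor; dividing leaves 5*n²-64*n+48.
The remaining quadratic factors as (n-12)(5*n-4).

(5*n-4)*(7*n+8)*(n-12)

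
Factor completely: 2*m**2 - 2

Pull out the common factor 2; m**2 - 1 is a difference of squares.

2*(m + 1)*(m - 1)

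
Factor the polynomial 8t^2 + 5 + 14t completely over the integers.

(2t + 1)(4t + 5)

Need a pair with product 8·5 = 40 and sum 14: that's 10 and 4.
Split the middle term: 8t^2 + 10t + 4t + 5 = 2t(4t + 5) + (4t + 5).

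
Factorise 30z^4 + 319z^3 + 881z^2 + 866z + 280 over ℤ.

Trying the rational-root candidates, z = -7 is a root, so (z + 7) is a factor; dividing leaves 30z^3 + 109z^2 + 118z + 40.
Next, z = -4/5 is a root, giving the factor (5z + 4) and quotient 6z^2 + 17z + 10.
The remaining quadratic factors as (6z + 5)(z + 2).

(5z + 4)(6z + 5)(z + 2)(z + 7)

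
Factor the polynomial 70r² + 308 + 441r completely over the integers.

7(2r + 11)(5r + 4)

Pull out the common factor 7, then factor the remaining trinomial.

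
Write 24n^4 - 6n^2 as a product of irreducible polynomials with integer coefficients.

Every term has a factor of 6n^2. Then 4n^2 - 1 = (2n)² − (1)².

6n^2(2n + 1)(2n - 1)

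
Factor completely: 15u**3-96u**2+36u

3u(5u-2)(u-6)

Pull out the common factor 3u, then factor the remaining trinomial.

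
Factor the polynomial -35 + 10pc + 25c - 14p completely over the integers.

(2p + 5)(5c - 7)

Group as (10pc - 14p) + (25c - 35) = 2p(5c - 7) + 5(5c - 7).
Both groups share the factor (5c - 7).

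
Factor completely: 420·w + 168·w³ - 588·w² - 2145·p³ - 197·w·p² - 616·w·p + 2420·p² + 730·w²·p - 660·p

(7·w - 11·p)·(6·w + 13·p - 6)·(4·w + 15·p - 10)

Group: 6·w·(28·w² + 61·w·p - 70·w - 165·p² + 110·p) + (13·p - 6)·(28·w² + 61·w·p - 70·w - 165·p² + 110·p); both groups contain (28·w² + 61·w·p - 70·w - 165·p² + 110·p), so (6·w + 13·p - 6) is a factor with cofactor 28·w² + 61·w·p - 70·w - 165·p² + 110·p.
The cofactor groups again: 28·w² + 61·w·p - 70·w - 165·p² + 110·p = 4·w·(7·w - 11·p) + (15·p - 10)·(7·w - 11·p); both groups contain (7·w - 11·p), giving (4·w + 15·p - 10)·(7·w - 11·p).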